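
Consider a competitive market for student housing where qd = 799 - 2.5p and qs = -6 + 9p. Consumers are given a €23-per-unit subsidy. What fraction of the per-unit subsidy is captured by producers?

Pre-subsidy: 799 - 2.5p = -6 + 9p gives p* = 70, q* = 624.
With the rebate, buyers effectively pay pb = ps − 23, where ps is the price sellers receive.
Demand in terms of ps becomes qd = 799 − 2.5(ps − 23) = 856.5 - 2.5ps. Setting this equal to supply: 856.5 - 2.5ps = -6 + 9ps, so ps = 75.
Buyers pay pb = 75 − 23 = 52; q' = -6 + 9·75 = 669.
Buyers' price falls by p* − pb = 70 − 52 = 18; sellers' price rises by ps − p* = 75 − 70 = 5.
So producers capture 5/23 = 5/23 of each unit of subsidy.

Producer share = 5/23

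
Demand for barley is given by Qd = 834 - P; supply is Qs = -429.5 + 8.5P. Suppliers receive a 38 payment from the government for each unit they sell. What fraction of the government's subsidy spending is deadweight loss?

DWL / government spending = 17/735

Pre-subsidy: 834 - P = -429.5 + 8.5P gives P* = 133, Q* = 701.
With the subsidy, sellers receive Ps = Pb + 38 for each unit, where Pb is the price buyers pay.
Supply in terms of Pb becomes Qs = -429.5 + 8.5(Pb + 38) = -106.5 + 8.5Pb. Setting this equal to demand: 834 - Pb = -106.5 + 8.5Pb, so Pb = 99.
Sellers receive Ps = 99 + 38 = 137; Q' = 834 − 1·99 = 735.
ΔCS = ½(701 + 735)(133 − 99) = 24412; ΔPS = ½(701 + 735)(137 − 133) = 2872.
Government spending = 38 × 735 = 27930.
DWL = ½ × 38 × (735 − 701) = 646; fraction = 646 / 27930 = 17/735.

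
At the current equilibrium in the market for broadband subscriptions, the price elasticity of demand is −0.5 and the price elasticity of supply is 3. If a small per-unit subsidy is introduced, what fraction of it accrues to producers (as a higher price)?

For a small subsidy around the equilibrium, the benefit split depends on the relative slopes, which at a point are proportional to the elasticities.
Buyer share = εs/(εs + |εd|) = 3/(3 + 0.5) = 6/7; seller share = |εd|/(εs + |εd|) = 1/7.
So producers capture 1/7 of the subsidy.

Producer share = 1/7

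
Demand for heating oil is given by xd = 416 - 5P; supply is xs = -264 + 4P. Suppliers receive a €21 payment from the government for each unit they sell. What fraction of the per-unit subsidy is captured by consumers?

Consumer share = 4/9

Pre-subsidy: 416 - 5P = -264 + 4P gives P* = 680/9, x* = 344/9.
With the subsidy, sellers receive Ps = Pb + 21 for each unit, where Pb is the price buyers pay.
Supply in terms of Pb becomes xs = -264 + 4(Pb + 21) = -180 + 4Pb. Setting this equal to demand: 416 - 5Pb = -180 + 4Pb, so Pb = 596/9.
Sellers receive Ps = 596/9 + 21 = 785/9; x' = 416 − 5·(596/9) = 764/9.
Buyers' price falls by P* − Pb = 680/9 − 596/9 = 28/3; sellers' price rises by Ps − P* = 785/9 − 680/9 = 35/3.
So consumers capture (28/3)/21 = 4/9 of each unit of subsidy.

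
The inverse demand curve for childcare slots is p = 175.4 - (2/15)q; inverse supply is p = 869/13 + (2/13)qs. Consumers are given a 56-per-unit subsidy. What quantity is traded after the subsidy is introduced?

Pre-subsidy: 175.4 - (2/15)q = 869/13 + (2/13)q gives q* = 378 and p* = 125.
With the rebate, buyers effectively pay pb = ps − 56, where ps is the price sellers receive.
On the curves, pb = 175.4 - (2/15)q and ps = 869/13 + (2/13)q; the wedge ps − pb = 56 gives 869/13 + (2/13)q − (175.4 - (2/15)q) = 56, so q' = 573.
Then pb = 175.4 − (2/15)·573 = 99 and ps = 869/13 + (2/13)·573 = 155.

q' = 573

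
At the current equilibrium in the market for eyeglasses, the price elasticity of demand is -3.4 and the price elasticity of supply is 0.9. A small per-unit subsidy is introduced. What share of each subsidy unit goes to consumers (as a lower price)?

Consumer share = 9/43

For a small subsidy around the equilibrium, the benefit split depends on the relative slopes, which at a point are proportional to the elasticities.
Buyer share = εs/(εs + |εd|) = 0.9/(0.9 + 3.4) = 9/43; seller share = |εd|/(εs + |εd|) = 34/43.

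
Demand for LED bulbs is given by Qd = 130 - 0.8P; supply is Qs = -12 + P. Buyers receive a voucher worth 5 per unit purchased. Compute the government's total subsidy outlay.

Government cost = 3110/9

Pre-subsidy: 130 - 0.8P = -12 + P gives P* = 710/9, Q* = 602/9.
With the rebate, buyers effectively pay Pb = Ps − 5, where Ps is the price sellers receive.
Demand in terms of Ps becomes Qd = 130 − 0.8(Ps − 5) = 134 - 0.8Ps. Setting this equal to supply: 134 - 0.8Ps = -12 + Ps, so Ps = 730/9.
Buyers pay Pb = 730/9 − 5 = 685/9; Q' = -12 + 1·(730/9) = 622/9.
Government outlay = subsidy × quantity = 5 × 622/9 = 3110/9.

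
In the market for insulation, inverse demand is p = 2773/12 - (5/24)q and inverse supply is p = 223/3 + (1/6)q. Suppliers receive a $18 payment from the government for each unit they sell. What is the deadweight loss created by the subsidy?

Deadweight loss = $432

Pre-subsidy: 2773/12 - (5/24)q = 223/3 + (1/6)q gives q* = 418 and p* = 144.
With the subsidy, sellers receive ps = pb + 18 for each unit, where pb is the price buyers pay.
On the curves, pb = 2773/12 - (5/24)q and ps = 223/3 + (1/6)q; the wedge ps − pb = 18 gives 223/3 + (1/6)q − (2773/12 - (5/24)q) = 18, so q' = 466.
Then pb = 2773/12 − (5/24)·466 = 134 and ps = 223/3 + (1/6)·466 = 152.
The subsidy expands output by 466 − 418 = 48 past the efficient level; on those units the gap between marginal cost and willingness to pay runs from 0 up to 18.
DWL = ½ × 18 × 48 = 432.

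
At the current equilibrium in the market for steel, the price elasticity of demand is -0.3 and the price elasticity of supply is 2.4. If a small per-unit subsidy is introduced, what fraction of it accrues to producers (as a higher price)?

Producer share = 1/9

For a small subsidy around the equilibrium, the benefit split depends on the relative slopes, which at a point are proportional to the elasticities.
Buyer share = εs/(εs + |εd|) = 2.4/(2.4 + 0.3) = 8/9; seller share = |εd|/(εs + |εd|) = 1/9.
So producers capture 1/9 of the subsidy.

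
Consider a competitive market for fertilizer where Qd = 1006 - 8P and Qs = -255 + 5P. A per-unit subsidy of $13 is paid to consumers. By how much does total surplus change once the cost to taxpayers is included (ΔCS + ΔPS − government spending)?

Net change in total surplus = -$260

Pre-subsidy: 1006 - 8P = -255 + 5P gives P* = 97, Q* = 230.
With the rebate, buyers effectively pay Pb = Ps − 13, where Ps is the price sellers receive.
Demand in terms of Ps becomes Qd = 1006 − 8(Ps − 13) = 1110 - 8Ps. Setting this equal to supply: 1110 - 8Ps = -255 + 5Ps, so Ps = 105.
Buyers pay Pb = 105 − 13 = 92; Q' = -255 + 5·105 = 270.
ΔCS = ½(230 + 270)(97 − 92) = 1250; ΔPS = ½(230 + 270)(105 − 97) = 2000.
Government spending = 13 × 270 = 3510.
Net change = 1250 + 2000 − 3510 = -260. The loss equals the DWL triangle ½·13·40.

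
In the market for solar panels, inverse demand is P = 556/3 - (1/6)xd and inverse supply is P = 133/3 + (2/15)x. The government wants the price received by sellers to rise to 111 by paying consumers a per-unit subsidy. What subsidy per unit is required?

At a seller price of 111, quantity supplied is -332.5 + 7.5·111 = 500.
Buyers absorb 500 only when they pay Pb = 556/3 − (1/6)·500 = 102.
s = Ps − Pb = 111 − 102 = 9.

Required subsidy s = 9 per unit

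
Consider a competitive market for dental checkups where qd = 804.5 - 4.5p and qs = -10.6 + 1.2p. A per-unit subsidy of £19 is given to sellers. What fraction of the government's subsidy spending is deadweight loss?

DWL / government spending = 9/179

Pre-subsidy: 804.5 - 4.5p = -10.6 + 1.2p gives p* = 143, q* = 161.
With the subsidy, sellers receive ps = pb + 19 for each unit, where pb is the price buyers pay.
Supply in terms of pb becomes qs = -10.6 + 1.2(pb + 19) = 12.2 + 1.2pb. Setting this equal to demand: 804.5 - 4.5pb = 12.2 + 1.2pb, so pb = 139.
Sellers receive ps = 139 + 19 = 158; q' = 804.5 − 4.5·139 = 179.
ΔCS = ½(161 + 179)(143 − 139) = 680; ΔPS = ½(161 + 179)(158 − 143) = 2550.
Government spending = 19 × 179 = 3401.
DWL = ½ × 19 × (179 − 161) = 171; fraction = 171 / 3401 = 9/179.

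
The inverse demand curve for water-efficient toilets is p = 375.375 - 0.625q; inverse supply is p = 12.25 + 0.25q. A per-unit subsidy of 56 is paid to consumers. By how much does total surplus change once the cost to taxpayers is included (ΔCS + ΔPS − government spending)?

Pre-subsidy: 375.375 - 0.625q = 12.25 + 0.25q gives q* = 415 and p* = 116.
With the rebate, buyers effectively pay pb = ps − 56, where ps is the price sellers receive.
On the curves, pb = 375.375 - 0.625q and ps = 12.25 + 0.25q; the wedge ps − pb = 56 gives 12.25 + 0.25q − (375.375 - 0.625q) = 56, so q' = 479.
Then pb = 375.375 − 0.625·479 = 76 and ps = 12.25 + 0.25·479 = 132.
ΔCS = ½(415 + 479)(116 − 76) = 17880; ΔPS = ½(415 + 479)(132 − 116) = 7152.
Government spending = 56 × 479 = 26824.
Net change = 17880 + 7152 − 26824 = -1792. The loss equals the DWL triangle ½·56·64.

Net change in total surplus = -1792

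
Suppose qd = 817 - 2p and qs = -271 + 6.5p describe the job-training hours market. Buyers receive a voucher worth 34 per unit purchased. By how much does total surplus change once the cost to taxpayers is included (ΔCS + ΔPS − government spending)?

Pre-subsidy: 817 - 2p = -271 + 6.5p gives p* = 128, q* = 561.
With the rebate, buyers effectively pay pb = ps − 34, where ps is the price sellers receive.
Demand in terms of ps becomes qd = 817 − 2(ps − 34) = 885 - 2ps. Setting this equal to supply: 885 - 2ps = -271 + 6.5ps, so ps = 136.
Buyers pay pb = 136 − 34 = 102; q' = -271 + 6.5·136 = 613.
ΔCS = ½(561 + 613)(128 − 102) = 15262; ΔPS = ½(561 + 613)(136 − 128) = 4696.
Government spending = 34 × 613 = 20842.
Net change = 15262 + 4696 − 20842 = -884. The loss equals the DWL triangle ½·34·52.

Net change in total surplus = -884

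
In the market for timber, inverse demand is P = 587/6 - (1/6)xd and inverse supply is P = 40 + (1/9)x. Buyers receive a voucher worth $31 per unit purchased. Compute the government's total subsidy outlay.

Government cost = $9913.8

Pre-subsidy: 587/6 - (1/6)x = 40 + (1/9)x gives x* = 208.2 and P* = 947/15.
With the rebate, buyers effectively pay Pb = Ps − 31, where Ps is the price sellers receive.
On the curves, Pb = 587/6 - (1/6)x and Ps = 40 + (1/9)x; the wedge Ps − Pb = 31 gives 40 + (1/9)x − (587/6 - (1/6)x) = 31, so x' = 319.8.
Then Pb = 587/6 − (1/6)·319.8 = 668/15 and Ps = 40 + (1/9)·319.8 = 1133/15.
Government outlay = subsidy × quantity = 31 × 319.8 = 9913.8.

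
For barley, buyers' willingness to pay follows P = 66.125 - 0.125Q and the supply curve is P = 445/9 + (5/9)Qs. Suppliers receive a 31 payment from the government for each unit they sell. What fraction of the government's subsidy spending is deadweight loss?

DWL / government spending = 1116/3433

Pre-subsidy: 66.125 - 0.125Q = 445/9 + (5/9)Q gives Q* = 1201/49 and P* = 3090/49.
With the subsidy, sellers receive Ps = Pb + 31 for each unit, where Pb is the price buyers pay.
On the curves, Pb = 66.125 - 0.125Q and Ps = 445/9 + (5/9)Q; the wedge Ps − Pb = 31 gives 445/9 + (5/9)Q − (66.125 - 0.125Q) = 31, so Q' = 3433/49.
Then Pb = 66.125 − 0.125·(3433/49) = 2811/49 and Ps = 445/9 + (5/9)·(3433/49) = 4330/49.
ΔCS = ½(1201/49 + 3433/49)(3090/49 − 2811/49) = 92349/343; ΔPS = ½(1201/49 + 3433/49)(4330/49 − 3090/49) = 410440/343.
Government spending = 31 × 3433/49 = 106423/49.
DWL = ½ × 31 × (3433/49 − 1201/49) = 34596/49; fraction = (34596/49) / (106423/49) = 1116/3433.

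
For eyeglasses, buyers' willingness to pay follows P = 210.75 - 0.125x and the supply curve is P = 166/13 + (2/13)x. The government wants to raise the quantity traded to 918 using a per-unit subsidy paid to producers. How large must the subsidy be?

Required subsidy s = 58 per unit

At x = 918, from the demand curve buyers pay Pb = 210.75 − 0.125·918 = 96; from the supply curve sellers need Ps = 166/13 + (2/13)·918 = 154.
The subsidy must fill the gap: s = Ps − Pb = 154 − 96 = 58.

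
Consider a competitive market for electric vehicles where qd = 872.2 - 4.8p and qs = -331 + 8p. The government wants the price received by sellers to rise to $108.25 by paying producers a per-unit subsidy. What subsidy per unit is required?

At a seller price of 108.25, quantity supplied is -331 + 8·108.25 = 535.
Buyers absorb 535 only when they pay pb with 872.2 − 4.8·pb = 535, i.e. pb = 70.25.
s = ps − pb = 108.25 − 70.25 = 38.

Required subsidy s = $38 per unit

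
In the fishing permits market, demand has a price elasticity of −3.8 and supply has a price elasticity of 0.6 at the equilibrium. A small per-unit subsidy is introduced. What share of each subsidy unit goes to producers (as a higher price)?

Producer share = 19/22

For a small subsidy around the equilibrium, the benefit split depends on the relative slopes, which at a point are proportional to the elasticities.
Buyer share = εs/(εs + |εd|) = 0.6/(0.6 + 3.8) = 3/22; seller share = |εd|/(εs + |εd|) = 19/22.
So producers capture 19/22 of the subsidy.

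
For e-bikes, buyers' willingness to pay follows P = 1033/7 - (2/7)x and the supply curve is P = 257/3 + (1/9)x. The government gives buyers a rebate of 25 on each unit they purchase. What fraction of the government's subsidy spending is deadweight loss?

Pre-subsidy: 1033/7 - (2/7)x = 257/3 + (1/9)x gives x* = 156 and P* = 103.
With the rebate, buyers effectively pay Pb = Ps − 25, where Ps is the price sellers receive.
On the curves, Pb = 1033/7 - (2/7)x and Ps = 257/3 + (1/9)x; the wedge Ps − Pb = 25 gives 257/3 + (1/9)x − (1033/7 - (2/7)x) = 25, so x' = 219.
Then Pb = 1033/7 − (2/7)·219 = 85 and Ps = 257/3 + (1/9)·219 = 110.
ΔCS = ½(156 + 219)(103 − 85) = 3375; ΔPS = ½(156 + 219)(110 − 103) = 1312.5.
Government spending = 25 × 219 = 5475.
DWL = ½ × 25 × (219 − 156) = 787.5; fraction = 787.5 / 5475 = 21/146.

DWL / government spending = 21/146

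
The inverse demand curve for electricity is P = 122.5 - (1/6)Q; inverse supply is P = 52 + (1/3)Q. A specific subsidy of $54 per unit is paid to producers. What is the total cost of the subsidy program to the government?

Government cost = $13446

Pre-subsidy: 122.5 - (1/6)Q = 52 + (1/3)Q gives Q* = 141 and P* = 99.
With the subsidy, sellers receive Ps = Pb + 54 for each unit, where Pb is the price buyers pay.
On the curves, Pb = 122.5 - (1/6)Q and Ps = 52 + (1/3)Q; the wedge Ps − Pb = 54 gives 52 + (1/3)Q − (122.5 - (1/6)Q) = 54, so Q' = 249.
Then Pb = 122.5 − (1/6)·249 = 81 and Ps = 52 + (1/3)·249 = 135.
Government outlay = subsidy × quantity = 54 × 249 = 13446.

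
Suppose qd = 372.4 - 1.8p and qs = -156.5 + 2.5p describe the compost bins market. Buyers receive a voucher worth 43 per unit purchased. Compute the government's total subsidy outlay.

Pre-subsidy: 372.4 - 1.8p = -156.5 + 2.5p gives p* = 123, q* = 151.
With the rebate, buyers effectively pay pb = ps − 43, where ps is the price sellers receive.
Demand in terms of ps becomes qd = 372.4 − 1.8(ps − 43) = 449.8 - 1.8ps. Setting this equal to supply: 449.8 - 1.8ps = -156.5 + 2.5ps, so ps = 141.
Buyers pay pb = 141 − 43 = 98; q' = -156.5 + 2.5·141 = 196.
Government outlay = subsidy × quantity = 43 × 196 = 8428.

Government cost = 8428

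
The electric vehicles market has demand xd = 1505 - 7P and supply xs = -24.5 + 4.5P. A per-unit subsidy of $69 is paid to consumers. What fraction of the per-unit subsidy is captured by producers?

Pre-subsidy: 1505 - 7P = -24.5 + 4.5P gives P* = 133, x* = 574.
With the rebate, buyers effectively pay Pb = Ps − 69, where Ps is the price sellers receive.
Demand in terms of Ps becomes xd = 1505 − 7(Ps − 69) = 1988 - 7Ps. Setting this equal to supply: 1988 - 7Ps = -24.5 + 4.5Ps, so Ps = 175.
Buyers pay Pb = 175 − 69 = 106; x' = -24.5 + 4.5·175 = 763.
Buyers' price falls by P* − Pb = 133 − 106 = 27; sellers' price rises by Ps − P* = 175 − 133 = 42.
So producers capture 42/69 = 14/23 of each unit of subsidy.

Producer share = 14/23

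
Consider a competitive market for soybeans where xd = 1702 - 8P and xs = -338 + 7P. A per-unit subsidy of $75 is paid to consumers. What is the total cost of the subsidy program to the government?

Government cost = $67050

Pre-subsidy: 1702 - 8P = -338 + 7P gives P* = 136, x* = 614.
With the rebate, buyers effectively pay Pb = Ps − 75, where Ps is the price sellers receive.
Demand in terms of Ps becomes xd = 1702 − 8(Ps − 75) = 2302 - 8Ps. Setting this equal to supply: 2302 - 8Ps = -338 + 7Ps, so Ps = 176.
Buyers pay Pb = 176 − 75 = 101; x' = -338 + 7·176 = 894.
Government outlay = subsidy × quantity = 75 × 894 = 67050.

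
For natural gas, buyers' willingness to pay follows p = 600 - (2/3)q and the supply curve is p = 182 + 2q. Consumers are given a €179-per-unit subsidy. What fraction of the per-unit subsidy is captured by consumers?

Consumer share = 0.25

Pre-subsidy: 600 - (2/3)q = 182 + 2q gives q* = 156.75 and p* = 495.5.
With the rebate, buyers effectively pay pb = ps − 179, where ps is the price sellers receive.
On the curves, pb = 600 - (2/3)q and ps = 182 + 2q; the wedge ps − pb = 179 gives 182 + 2q − (600 - (2/3)q) = 179, so q' = 223.875.
Then pb = 600 − (2/3)·223.875 = 450.75 and ps = 182 + 2·223.875 = 629.75.
Buyers' price falls by p* − pb = 495.5 − 450.75 = 44.75; sellers' price rises by ps − p* = 629.75 − 495.5 = 134.25.
So consumers capture 44.75/179 = 0.25 of each unit of subsidy.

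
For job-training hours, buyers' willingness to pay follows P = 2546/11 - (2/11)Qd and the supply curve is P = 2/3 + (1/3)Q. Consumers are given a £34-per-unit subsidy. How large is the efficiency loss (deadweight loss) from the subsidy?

Pre-subsidy: 2546/11 - (2/11)Q = 2/3 + (1/3)Q gives Q* = 448 and P* = 150.
With the rebate, buyers effectively pay Pb = Ps − 34, where Ps is the price sellers receive.
On the curves, Pb = 2546/11 - (2/11)Q and Ps = 2/3 + (1/3)Q; the wedge Ps − Pb = 34 gives 2/3 + (1/3)Q − (2546/11 - (2/11)Q) = 34, so Q' = 514.
Then Pb = 2546/11 − (2/11)·514 = 138 and Ps = 2/3 + (1/3)·514 = 172.
The subsidy expands output by 514 − 448 = 66 past the efficient level; on those units the gap between marginal cost and willingness to pay runs from 0 up to 34.
DWL = ½ × 34 × 66 = 1122.

Deadweight loss = £1122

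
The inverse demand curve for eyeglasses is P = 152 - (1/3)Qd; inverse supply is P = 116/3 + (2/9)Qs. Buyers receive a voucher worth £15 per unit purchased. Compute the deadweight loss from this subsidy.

Deadweight loss = £202.5

Pre-subsidy: 152 - (1/3)Q = 116/3 + (2/9)Q gives Q* = 204 and P* = 84.
With the rebate, buyers effectively pay Pb = Ps − 15, where Ps is the price sellers receive.
On the curves, Pb = 152 - (1/3)Q and Ps = 116/3 + (2/9)Q; the wedge Ps − Pb = 15 gives 116/3 + (2/9)Q − (152 - (1/3)Q) = 15, so Q' = 231.
Then Pb = 152 − (1/3)·231 = 75 and Ps = 116/3 + (2/9)·231 = 90.
The subsidy expands output by 231 − 204 = 27 past the efficient level; on those units the gap between marginal cost and willingness to pay runs from 0 up to 15.
DWL = ½ × 15 × 27 = 202.5.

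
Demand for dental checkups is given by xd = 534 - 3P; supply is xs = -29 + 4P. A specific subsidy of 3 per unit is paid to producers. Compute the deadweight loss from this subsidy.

Deadweight loss = 54/7

Pre-subsidy: 534 - 3P = -29 + 4P gives P* = 563/7, x* = 2049/7.
With the subsidy, sellers receive Ps = Pb + 3 for each unit, where Pb is the price buyers pay.
Supply in terms of Pb becomes xs = -29 + 4(Pb + 3) = -17 + 4Pb. Setting this equal to demand: 534 - 3Pb = -17 + 4Pb, so Pb = 551/7.
Sellers receive Ps = 551/7 + 3 = 572/7; x' = 534 − 3·(551/7) = 2085/7.
The subsidy expands output by 2085/7 − 2049/7 = 36/7 past the efficient level; on those units the gap between marginal cost and willingness to pay runs from 0 up to 3.
DWL = ½ × 3 × 36/7 = 54/7.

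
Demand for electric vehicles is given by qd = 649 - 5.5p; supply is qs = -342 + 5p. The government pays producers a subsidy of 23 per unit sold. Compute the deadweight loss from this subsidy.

Pre-subsidy: 649 - 5.5p = -342 + 5p gives p* = 1982/21, q* = 2728/21.
With the subsidy, sellers receive ps = pb + 23 for each unit, where pb is the price buyers pay.
Supply in terms of pb becomes qs = -342 + 5(pb + 23) = -227 + 5pb. Setting this equal to demand: 649 - 5.5pb = -227 + 5pb, so pb = 584/7.
Sellers receive ps = 584/7 + 23 = 745/7; q' = 649 − 5.5·(584/7) = 1331/7.
The subsidy expands output by 1331/7 − 2728/21 = 1265/21 past the efficient level; on those units the gap between marginal cost and willingness to pay runs from 0 up to 23.
DWL = ½ × 23 × 1265/21 = 29095/42.

Deadweight loss = 29095/42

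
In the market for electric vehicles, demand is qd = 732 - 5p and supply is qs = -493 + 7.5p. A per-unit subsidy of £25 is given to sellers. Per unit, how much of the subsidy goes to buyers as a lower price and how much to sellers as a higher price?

Buyers gain £15 per unit; sellers gain £10 per unit

Pre-subsidy: 732 - 5p = -493 + 7.5p gives p* = 98, q* = 242.
With the subsidy, sellers receive ps = pb + 25 for each unit, where pb is the price buyers pay.
Supply in terms of pb becomes qs = -493 + 7.5(pb + 25) = -305.5 + 7.5pb. Setting this equal to demand: 732 - 5pb = -305.5 + 7.5pb, so pb = 83.
Sellers receive ps = 83 + 25 = 108; q' = 732 − 5·83 = 317.
Buyers' price falls by p* − pb = 98 − 83 = 15; sellers' price rises by ps − p* = 108 − 98 = 10.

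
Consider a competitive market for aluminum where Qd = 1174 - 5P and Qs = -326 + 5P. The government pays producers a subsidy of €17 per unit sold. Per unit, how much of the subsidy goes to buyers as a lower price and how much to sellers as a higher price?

Buyers gain €8.5 per unit; sellers gain €8.5 per unit

Pre-subsidy: 1174 - 5P = -326 + 5P gives P* = 150, Q* = 424.
With the subsidy, sellers receive Ps = Pb + 17 for each unit, where Pb is the price buyers pay.
Supply in terms of Pb becomes Qs = -326 + 5(Pb + 17) = -241 + 5Pb. Setting this equal to demand: 1174 - 5Pb = -241 + 5Pb, so Pb = 141.5.
Sellers receive Ps = 141.5 + 17 = 158.5; Q' = 1174 − 5·141.5 = 466.5.
Buyers' price falls by P* − Pb = 150 − 141.5 = 8.5; sellers' price rises by Ps − P* = 158.5 − 150 = 8.5.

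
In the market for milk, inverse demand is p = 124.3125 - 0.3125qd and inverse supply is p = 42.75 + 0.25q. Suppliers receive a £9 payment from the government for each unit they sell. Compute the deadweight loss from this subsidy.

Pre-subsidy: 124.3125 - 0.3125q = 42.75 + 0.25q gives q* = 145 and p* = 79.
With the subsidy, sellers receive ps = pb + 9 for each unit, where pb is the price buyers pay.
On the curves, pb = 124.3125 - 0.3125q and ps = 42.75 + 0.25q; the wedge ps − pb = 9 gives 42.75 + 0.25q − (124.3125 - 0.3125q) = 9, so q' = 161.
Then pb = 124.3125 − 0.3125·161 = 74 and ps = 42.75 + 0.25·161 = 83.
The subsidy expands output by 161 − 145 = 16 past the efficient level; on those units the gap between marginal cost and willingness to pay runs from 0 up to 9.
DWL = ½ × 9 × 16 = 72.

Deadweight loss = £72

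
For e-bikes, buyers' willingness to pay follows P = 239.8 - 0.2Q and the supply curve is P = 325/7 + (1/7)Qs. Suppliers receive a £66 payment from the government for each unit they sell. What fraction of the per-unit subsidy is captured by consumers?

Pre-subsidy: 239.8 - 0.2Q = 325/7 + (1/7)Q gives Q* = 564 and P* = 127.
With the subsidy, sellers receive Ps = Pb + 66 for each unit, where Pb is the price buyers pay.
On the curves, Pb = 239.8 - 0.2Q and Ps = 325/7 + (1/7)Q; the wedge Ps − Pb = 66 gives 325/7 + (1/7)Q − (239.8 - 0.2Q) = 66, so Q' = 756.5.
Then Pb = 239.8 − 0.2·756.5 = 88.5 and Ps = 325/7 + (1/7)·756.5 = 154.5.
Buyers' price falls by P* − Pb = 127 − 88.5 = 38.5; sellers' price rises by Ps − P* = 154.5 − 127 = 27.5.
So consumers capture 38.5/66 = 7/12 of each unit of subsidy.

Consumer share = 7/12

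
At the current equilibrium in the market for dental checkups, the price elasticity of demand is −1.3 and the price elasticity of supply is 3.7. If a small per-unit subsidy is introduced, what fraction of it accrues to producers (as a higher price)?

Producer share = 0.26

For a small subsidy around the equilibrium, the benefit split depends on the relative slopes, which at a point are proportional to the elasticities.
Buyer share = εs/(εs + |εd|) = 3.7/(3.7 + 1.3) = 0.74; seller share = |εd|/(εs + |εd|) = 0.26.
So producers capture 0.26 of the subsidy.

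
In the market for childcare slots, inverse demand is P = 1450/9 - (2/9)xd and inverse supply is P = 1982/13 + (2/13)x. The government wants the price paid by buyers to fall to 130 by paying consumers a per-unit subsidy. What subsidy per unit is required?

At a buyer price of 130, quantity demanded is 725 − 4.5·130 = 140.
Sellers supply 140 only when they receive Ps = 1982/13 + (2/13)·140 = 174.
s = Ps − Pb = 174 − 130 = 44.

Required subsidy s = 44 per unit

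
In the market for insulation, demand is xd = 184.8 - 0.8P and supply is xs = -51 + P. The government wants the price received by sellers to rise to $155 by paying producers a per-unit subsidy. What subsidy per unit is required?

Required subsidy s = $54 per unit

At a seller price of 155, quantity supplied is -51 + 1·155 = 104.
Buyers absorb 104 only when they pay Pb with 184.8 − 0.8·Pb = 104, i.e. Pb = 101.
s = Ps − Pb = 155 − 101 = 54.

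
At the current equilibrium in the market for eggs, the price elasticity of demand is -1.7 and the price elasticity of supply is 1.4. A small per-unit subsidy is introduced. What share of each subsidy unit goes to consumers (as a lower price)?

For a small subsidy around the equilibrium, the benefit split depends on the relative slopes, which at a point are proportional to the elasticities.
Buyer share = εs/(εs + |εd|) = 1.4/(1.4 + 1.7) = 14/31; seller share = |εd|/(εs + |εd|) = 17/31.

Consumer share = 14/31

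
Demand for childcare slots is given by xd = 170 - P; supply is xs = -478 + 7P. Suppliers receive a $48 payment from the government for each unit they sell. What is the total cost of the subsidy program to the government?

Pre-subsidy: 170 - P = -478 + 7P gives P* = 81, x* = 89.
With the subsidy, sellers receive Ps = Pb + 48 for each unit, where Pb is the price buyers pay.
Supply in terms of Pb becomes xs = -478 + 7(Pb + 48) = -142 + 7Pb. Setting this equal to demand: 170 - Pb = -142 + 7Pb, so Pb = 39.
Sellers receive Ps = 39 + 48 = 87; x' = 170 − 1·39 = 131.
Government outlay = subsidy × quantity = 48 × 131 = 6288.

Government cost = $6288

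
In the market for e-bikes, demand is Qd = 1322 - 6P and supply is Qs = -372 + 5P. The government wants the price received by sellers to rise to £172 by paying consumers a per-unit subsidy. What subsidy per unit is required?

Required subsidy s = £33 per unit

At a seller price of 172, quantity supplied is -372 + 5·172 = 488.
Buyers absorb 488 only when they pay Pb with 1322 − 6·Pb = 488, i.e. Pb = 139.
s = Ps − Pb = 172 − 139 = 33.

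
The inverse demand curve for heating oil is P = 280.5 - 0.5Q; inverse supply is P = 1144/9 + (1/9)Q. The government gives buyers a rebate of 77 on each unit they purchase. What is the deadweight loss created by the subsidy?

Deadweight loss = 4851

Pre-subsidy: 280.5 - 0.5Q = 1144/9 + (1/9)Q gives Q* = 251 and P* = 155.
With the rebate, buyers effectively pay Pb = Ps − 77, where Ps is the price sellers receive.
On the curves, Pb = 280.5 - 0.5Q and Ps = 1144/9 + (1/9)Q; the wedge Ps − Pb = 77 gives 1144/9 + (1/9)Q − (280.5 - 0.5Q) = 77, so Q' = 377.
Then Pb = 280.5 − 0.5·377 = 92 and Ps = 1144/9 + (1/9)·377 = 169.
The subsidy expands output by 377 − 251 = 126 past the efficient level; on those units the gap between marginal cost and willingness to pay runs from 0 up to 77.
DWL = ½ × 77 × 126 = 4851.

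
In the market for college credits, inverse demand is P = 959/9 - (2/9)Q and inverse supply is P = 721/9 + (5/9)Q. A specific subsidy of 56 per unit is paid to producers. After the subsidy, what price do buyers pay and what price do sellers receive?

Pre-subsidy: 959/9 - (2/9)Q = 721/9 + (5/9)Q gives Q* = 34 and P* = 99.
With the subsidy, sellers receive Ps = Pb + 56 for each unit, where Pb is the price buyers pay.
On the curves, Pb = 959/9 - (2/9)Q and Ps = 721/9 + (5/9)Q; the wedge Ps − Pb = 56 gives 721/9 + (5/9)Q − (959/9 - (2/9)Q) = 56, so Q' = 106.
Then Pb = 959/9 − (2/9)·106 = 83 and Ps = 721/9 + (5/9)·106 = 139.

Buyers pay 83; sellers receive 139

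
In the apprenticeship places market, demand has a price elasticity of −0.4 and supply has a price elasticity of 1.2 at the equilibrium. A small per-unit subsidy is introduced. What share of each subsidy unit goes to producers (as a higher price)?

Producer share = 0.25

For a small subsidy around the equilibrium, the benefit split depends on the relative slopes, which at a point are proportional to the elasticities.
Buyer share = εs/(εs + |εd|) = 1.2/(1.2 + 0.4) = 0.75; seller share = |εd|/(εs + |εd|) = 0.25.
So producers capture 0.25 of the subsidy.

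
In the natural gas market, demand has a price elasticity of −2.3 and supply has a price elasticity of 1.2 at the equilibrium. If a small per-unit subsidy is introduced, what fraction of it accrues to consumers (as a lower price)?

Consumer share = 12/35

For a small subsidy around the equilibrium, the benefit split depends on the relative slopes, which at a point are proportional to the elasticities.
Buyer share = εs/(εs + |εd|) = 1.2/(1.2 + 2.3) = 12/35; seller share = |εd|/(εs + |εd|) = 23/35.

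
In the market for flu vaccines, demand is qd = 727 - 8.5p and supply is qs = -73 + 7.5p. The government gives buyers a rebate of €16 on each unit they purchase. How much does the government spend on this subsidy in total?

Government cost = €5852

Pre-subsidy: 727 - 8.5p = -73 + 7.5p gives p* = 50, q* = 302.
With the rebate, buyers effectively pay pb = ps − 16, where ps is the price sellers receive.
Demand in terms of ps becomes qd = 727 − 8.5(ps − 16) = 863 - 8.5ps. Setting this equal to supply: 863 - 8.5ps = -73 + 7.5ps, so ps = 58.5.
Buyers pay pb = 58.5 − 16 = 42.5; q' = -73 + 7.5·58.5 = 365.75.
Government outlay = subsidy × quantity = 16 × 365.75 = 5852.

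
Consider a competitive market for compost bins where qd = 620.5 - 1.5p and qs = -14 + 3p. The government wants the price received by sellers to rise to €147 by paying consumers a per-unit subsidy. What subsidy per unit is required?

Required subsidy s = €18 per unit

At a seller price of 147, quantity supplied is -14 + 3·147 = 427.
Buyers absorb 427 only when they pay pb with 620.5 − 1.5·pb = 427, i.e. pb = 129.
s = ps − pb = 147 − 129 = 18.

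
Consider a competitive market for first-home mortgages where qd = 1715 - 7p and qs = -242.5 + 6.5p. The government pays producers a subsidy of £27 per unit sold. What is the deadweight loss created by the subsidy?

Pre-subsidy: 1715 - 7p = -242.5 + 6.5p gives p* = 145, q* = 700.
With the subsidy, sellers receive ps = pb + 27 for each unit, where pb is the price buyers pay.
Supply in terms of pb becomes qs = -242.5 + 6.5(pb + 27) = -67 + 6.5pb. Setting this equal to demand: 1715 - 7pb = -67 + 6.5pb, so pb = 132.
Sellers receive ps = 132 + 27 = 159; q' = 1715 − 7·132 = 791.
The subsidy expands output by 791 − 700 = 91 past the efficient level; on those units the gap between marginal cost and willingness to pay runs from 0 up to 27.
DWL = ½ × 27 × 91 = 1228.5.

Deadweight loss = £1228.5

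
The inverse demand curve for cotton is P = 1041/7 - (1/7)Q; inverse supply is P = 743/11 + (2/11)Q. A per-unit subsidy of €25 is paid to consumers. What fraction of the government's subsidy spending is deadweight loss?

Pre-subsidy: 1041/7 - (1/7)Q = 743/11 + (2/11)Q gives Q* = 250 and P* = 113.
With the rebate, buyers effectively pay Pb = Ps − 25, where Ps is the price sellers receive.
On the curves, Pb = 1041/7 - (1/7)Q and Ps = 743/11 + (2/11)Q; the wedge Ps − Pb = 25 gives 743/11 + (2/11)Q − (1041/7 - (1/7)Q) = 25, so Q' = 327.
Then Pb = 1041/7 − (1/7)·327 = 102 and Ps = 743/11 + (2/11)·327 = 127.
ΔCS = ½(250 + 327)(113 − 102) = 3173.5; ΔPS = ½(250 + 327)(127 − 113) = 4039.
Government spending = 25 × 327 = 8175.
DWL = ½ × 25 × (327 − 250) = 962.5; fraction = 962.5 / 8175 = 77/654.

DWL / government spending = 77/654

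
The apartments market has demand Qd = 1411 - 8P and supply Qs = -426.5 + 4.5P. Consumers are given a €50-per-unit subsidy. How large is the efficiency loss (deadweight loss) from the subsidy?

Pre-subsidy: 1411 - 8P = -426.5 + 4.5P gives P* = 147, Q* = 235.
With the rebate, buyers effectively pay Pb = Ps − 50, where Ps is the price sellers receive.
Demand in terms of Ps becomes Qd = 1411 − 8(Ps − 50) = 1811 - 8Ps. Setting this equal to supply: 1811 - 8Ps = -426.5 + 4.5Ps, so Ps = 179.
Buyers pay Pb = 179 − 50 = 129; Q' = -426.5 + 4.5·179 = 379.
The subsidy expands output by 379 − 235 = 144 past the efficient level; on those units the gap between marginal cost and willingness to pay runs from 0 up to 50.
DWL = ½ × 50 × 144 = 3600.

Deadweight loss = €3600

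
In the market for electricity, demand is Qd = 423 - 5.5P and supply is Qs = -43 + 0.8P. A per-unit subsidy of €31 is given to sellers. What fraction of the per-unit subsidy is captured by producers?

Producer share = 55/63

Pre-subsidy: 423 - 5.5P = -43 + 0.8P gives P* = 4660/63, Q* = 1019/63.
With the subsidy, sellers receive Ps = Pb + 31 for each unit, where Pb is the price buyers pay.
Supply in terms of Pb becomes Qs = -43 + 0.8(Pb + 31) = -18.2 + 0.8Pb. Setting this equal to demand: 423 - 5.5Pb = -18.2 + 0.8Pb, so Pb = 4412/63.
Sellers receive Ps = 4412/63 + 31 = 6365/63; Q' = 423 − 5.5·(4412/63) = 2383/63.
Buyers' price falls by P* − Pb = 4660/63 − 4412/63 = 248/63; sellers' price rises by Ps − P* = 6365/63 − 4660/63 = 1705/63.
So producers capture (1705/63)/31 = 55/63 of each unit of subsidy.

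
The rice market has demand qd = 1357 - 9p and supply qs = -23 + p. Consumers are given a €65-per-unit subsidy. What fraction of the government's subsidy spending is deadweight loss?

DWL / government spending = 117/694

Pre-subsidy: 1357 - 9p = -23 + p gives p* = 138, q* = 115.
With the rebate, buyers effectively pay pb = ps − 65, where ps is the price sellers receive.
Demand in terms of ps becomes qd = 1357 − 9(ps − 65) = 1942 - 9ps. Setting this equal to supply: 1942 - 9ps = -23 + ps, so ps = 196.5.
Buyers pay pb = 196.5 − 65 = 131.5; q' = -23 + 1·196.5 = 173.5.
ΔCS = ½(115 + 173.5)(138 − 131.5) = 937.625; ΔPS = ½(115 + 173.5)(196.5 − 138) = 8438.625.
Government spending = 65 × 173.5 = 11277.5.
DWL = ½ × 65 × (173.5 − 115) = 1901.25; fraction = 1901.25 / 11277.5 = 117/694.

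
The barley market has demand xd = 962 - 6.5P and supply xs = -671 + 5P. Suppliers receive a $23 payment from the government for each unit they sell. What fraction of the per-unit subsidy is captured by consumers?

Pre-subsidy: 962 - 6.5P = -671 + 5P gives P* = 142, x* = 39.
With the subsidy, sellers receive Ps = Pb + 23 for each unit, where Pb is the price buyers pay.
Supply in terms of Pb becomes xs = -671 + 5(Pb + 23) = -556 + 5Pb. Setting this equal to demand: 962 - 6.5Pb = -556 + 5Pb, so Pb = 132.
Sellers receive Ps = 132 + 23 = 155; x' = 962 − 6.5·132 = 104.
Buyers' price falls by P* − Pb = 142 − 132 = 10; sellers' price rises by Ps − P* = 155 − 142 = 13.
So consumers capture 10/23 = 10/23 of each unit of subsidy.

Consumer share = 10/23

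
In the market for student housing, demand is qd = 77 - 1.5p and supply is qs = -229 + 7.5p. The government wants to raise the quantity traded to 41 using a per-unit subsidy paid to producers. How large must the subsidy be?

Required subsidy s = 12 per unit

At q = 41, invert demand for the buyer price: pb = (77 − 41)/1.5 = 24; invert supply for the seller price: ps = (41 − (-229))/7.5 = 36.
The subsidy must fill the gap: s = ps − pb = 36 − 24 = 12.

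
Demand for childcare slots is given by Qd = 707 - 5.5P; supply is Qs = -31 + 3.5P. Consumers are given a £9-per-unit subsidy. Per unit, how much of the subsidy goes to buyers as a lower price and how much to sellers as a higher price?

Pre-subsidy: 707 - 5.5P = -31 + 3.5P gives P* = 82, Q* = 256.
With the rebate, buyers effectively pay Pb = Ps − 9, where Ps is the price sellers receive.
Demand in terms of Ps becomes Qd = 707 − 5.5(Ps − 9) = 756.5 - 5.5Ps. Setting this equal to supply: 756.5 - 5.5Ps = -31 + 3.5Ps, so Ps = 87.5.
Buyers pay Pb = 87.5 − 9 = 78.5; Q' = -31 + 3.5·87.5 = 275.25.
Buyers' price falls by P* − Pb = 82 − 78.5 = 3.5; sellers' price rises by Ps − P* = 87.5 − 82 = 5.5.

Buyers gain £3.5 per unit; sellers gain £5.5 per unit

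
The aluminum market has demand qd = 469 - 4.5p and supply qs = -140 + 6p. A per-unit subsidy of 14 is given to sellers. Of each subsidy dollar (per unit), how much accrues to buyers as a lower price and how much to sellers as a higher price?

Pre-subsidy: 469 - 4.5p = -140 + 6p gives p* = 58, q* = 208.
With the subsidy, sellers receive ps = pb + 14 for each unit, where pb is the price buyers pay.
Supply in terms of pb becomes qs = -140 + 6(pb + 14) = -56 + 6pb. Setting this equal to demand: 469 - 4.5pb = -56 + 6pb, so pb = 50.
Sellers receive ps = 50 + 14 = 64; q' = 469 − 4.5·50 = 244.
Buyers' price falls by p* − pb = 58 − 50 = 8; sellers' price rises by ps − p* = 64 − 58 = 6.

Buyers gain 8 per unit; sellers gain 6 per unit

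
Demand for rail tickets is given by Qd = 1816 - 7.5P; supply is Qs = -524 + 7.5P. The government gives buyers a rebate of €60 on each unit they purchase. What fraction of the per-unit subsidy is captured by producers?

Producer share = 0.5

Pre-subsidy: 1816 - 7.5P = -524 + 7.5P gives P* = 156, Q* = 646.
With the rebate, buyers effectively pay Pb = Ps − 60, where Ps is the price sellers receive.
Demand in terms of Ps becomes Qd = 1816 − 7.5(Ps − 60) = 2266 - 7.5Ps. Setting this equal to supply: 2266 - 7.5Ps = -524 + 7.5Ps, so Ps = 186.
Buyers pay Pb = 186 − 60 = 126; Q' = -524 + 7.5·186 = 871.
Buyers' price falls by P* − Pb = 156 − 126 = 30; sellers' price rises by Ps − P* = 186 − 156 = 30.
So producers capture 30/60 = 0.5 of each unit of subsidy.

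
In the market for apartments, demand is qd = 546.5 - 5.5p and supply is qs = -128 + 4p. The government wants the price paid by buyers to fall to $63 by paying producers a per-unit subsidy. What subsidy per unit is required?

Required subsidy s = $19 per unit

At a buyer price of 63, quantity demanded is 546.5 − 5.5·63 = 200.
Sellers supply 200 only when they receive ps with -128 + 4·ps = 200, i.e. ps = 82.
s = ps − pb = 82 − 63 = 19.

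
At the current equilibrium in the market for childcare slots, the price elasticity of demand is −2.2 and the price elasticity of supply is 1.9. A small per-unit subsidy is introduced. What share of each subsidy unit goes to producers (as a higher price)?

Producer share = 22/41

For a small subsidy around the equilibrium, the benefit split depends on the relative slopes, which at a point are proportional to the elasticities.
Buyer share = εs/(εs + |εd|) = 1.9/(1.9 + 2.2) = 19/41; seller share = |εd|/(εs + |εd|) = 22/41.
So producers capture 22/41 of the subsidy.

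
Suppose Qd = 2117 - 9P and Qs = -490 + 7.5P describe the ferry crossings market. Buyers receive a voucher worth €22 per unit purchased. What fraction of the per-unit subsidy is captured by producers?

Producer share = 6/11

Pre-subsidy: 2117 - 9P = -490 + 7.5P gives P* = 158, Q* = 695.
With the rebate, buyers effectively pay Pb = Ps − 22, where Ps is the price sellers receive.
Demand in terms of Ps becomes Qd = 2117 − 9(Ps − 22) = 2315 - 9Ps. Setting this equal to supply: 2315 - 9Ps = -490 + 7.5Ps, so Ps = 170.
Buyers pay Pb = 170 − 22 = 148; Q' = -490 + 7.5·170 = 785.
Buyers' price falls by P* − Pb = 158 − 148 = 10; sellers' price rises by Ps − P* = 170 − 158 = 12.
So producers capture 12/22 = 6/11 of each unit of subsidy.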